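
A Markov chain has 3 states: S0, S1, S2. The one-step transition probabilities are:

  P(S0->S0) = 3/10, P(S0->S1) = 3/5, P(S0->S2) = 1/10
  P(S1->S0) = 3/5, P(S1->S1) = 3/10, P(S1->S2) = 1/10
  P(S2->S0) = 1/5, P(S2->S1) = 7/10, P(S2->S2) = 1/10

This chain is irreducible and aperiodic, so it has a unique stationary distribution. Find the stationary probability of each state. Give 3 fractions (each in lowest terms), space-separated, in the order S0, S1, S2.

The stationary distribution satisfies pi = pi * P, i.e.:
  pi_S0 = 3/10*pi_S0 + 3/5*pi_S1 + 1/5*pi_S2
  pi_S1 = 3/5*pi_S0 + 3/10*pi_S1 + 7/10*pi_S2
  pi_S2 = 1/10*pi_S0 + 1/10*pi_S1 + 1/10*pi_S2
with normalization: pi_S0 + pi_S1 + pi_S2 = 1.

Using the first 2 balance equations plus normalization, the linear system A*pi = b is:
  [-7/10, 3/5, 1/5] . pi = 0
  [3/5, -7/10, 7/10] . pi = 0
  [1, 1, 1] . pi = 1

Solving yields:
  pi_S0 = 28/65
  pi_S1 = 61/130
  pi_S2 = 1/10

Verification (pi * P):
  28/65*3/10 + 61/130*3/5 + 1/10*1/5 = 28/65 = pi_S0  (ok)
  28/65*3/5 + 61/130*3/10 + 1/10*7/10 = 61/130 = pi_S1  (ok)
  28/65*1/10 + 61/130*1/10 + 1/10*1/10 = 1/10 = pi_S2  (ok)

Answer: 28/65 61/130 1/10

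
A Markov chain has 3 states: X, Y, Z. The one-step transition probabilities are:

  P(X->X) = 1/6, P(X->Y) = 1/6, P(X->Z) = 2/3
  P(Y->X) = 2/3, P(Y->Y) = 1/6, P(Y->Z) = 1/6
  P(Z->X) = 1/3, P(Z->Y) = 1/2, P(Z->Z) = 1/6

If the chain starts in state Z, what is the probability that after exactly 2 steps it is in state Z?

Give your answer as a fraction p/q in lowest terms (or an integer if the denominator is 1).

Computing P^2 by repeated multiplication:
P^1 =
  X: [1/6, 1/6, 2/3]
  Y: [2/3, 1/6, 1/6]
  Z: [1/3, 1/2, 1/6]
P^2 =
  X: [13/36, 7/18, 1/4]
  Y: [5/18, 2/9, 1/2]
  Z: [4/9, 2/9, 1/3]

(P^2)[Z -> Z] = 1/3

Answer: 1/3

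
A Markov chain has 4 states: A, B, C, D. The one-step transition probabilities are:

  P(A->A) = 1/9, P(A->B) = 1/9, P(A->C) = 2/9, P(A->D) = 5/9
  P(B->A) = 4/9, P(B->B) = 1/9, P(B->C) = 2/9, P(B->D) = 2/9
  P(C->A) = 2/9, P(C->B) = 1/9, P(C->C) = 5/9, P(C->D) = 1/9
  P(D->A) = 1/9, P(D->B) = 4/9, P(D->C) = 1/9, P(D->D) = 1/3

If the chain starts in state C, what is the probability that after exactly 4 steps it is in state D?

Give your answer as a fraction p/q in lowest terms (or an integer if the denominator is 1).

Computing P^4 by repeated multiplication:
P^1 =
  A: [1/9, 1/9, 2/9, 5/9]
  B: [4/9, 1/9, 2/9, 2/9]
  C: [2/9, 1/9, 5/9, 1/9]
  D: [1/9, 4/9, 1/9, 1/3]
P^2 =
  A: [14/81, 8/27, 19/81, 8/27]
  B: [14/81, 5/27, 22/81, 10/27]
  C: [17/81, 4/27, 32/81, 20/81]
  D: [22/81, 2/9, 2/9, 23/81]
P^3 =
  A: [172/729, 17/81, 65/243, 209/729]
  B: [148/729, 19/81, 22/81, 212/729]
  C: [149/729, 47/243, 238/729, 67/243]
  D: [17/81, 50/243, 193/729, 233/729]
P^4 =
  A: [461/2187, 452/2187, 1834/6561, 1988/6561]
  B: [160/729, 455/2187, 1840/6561, 1916/6561]
  C: [1390/6561, 148/729, 73/243, 1868/6561]
  D: [1372/6561, 476/2187, 1804/6561, 1957/6561]

(P^4)[C -> D] = 1868/6561

Answer: 1868/6561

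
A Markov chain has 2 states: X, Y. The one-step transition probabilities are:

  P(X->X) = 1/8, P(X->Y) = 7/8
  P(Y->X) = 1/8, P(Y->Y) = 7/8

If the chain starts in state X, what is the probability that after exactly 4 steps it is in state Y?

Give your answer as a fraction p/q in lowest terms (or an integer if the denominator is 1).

Computing P^4 by repeated multiplication:
P^1 =
  X: [1/8, 7/8]
  Y: [1/8, 7/8]
P^2 =
  X: [1/8, 7/8]
  Y: [1/8, 7/8]
P^3 =
  X: [1/8, 7/8]
  Y: [1/8, 7/8]
P^4 =
  X: [1/8, 7/8]
  Y: [1/8, 7/8]

(P^4)[X -> Y] = 7/8

Answer: 7/8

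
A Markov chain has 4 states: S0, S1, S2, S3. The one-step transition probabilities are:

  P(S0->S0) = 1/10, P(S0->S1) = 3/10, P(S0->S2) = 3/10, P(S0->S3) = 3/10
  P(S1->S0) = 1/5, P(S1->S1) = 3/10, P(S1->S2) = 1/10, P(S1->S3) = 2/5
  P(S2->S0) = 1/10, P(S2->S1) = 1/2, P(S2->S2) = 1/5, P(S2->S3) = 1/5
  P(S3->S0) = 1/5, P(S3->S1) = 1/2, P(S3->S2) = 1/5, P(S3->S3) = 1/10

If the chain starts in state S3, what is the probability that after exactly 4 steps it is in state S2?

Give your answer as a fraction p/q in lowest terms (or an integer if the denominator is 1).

Computing P^4 by repeated multiplication:
P^1 =
  S0: [1/10, 3/10, 3/10, 3/10]
  S1: [1/5, 3/10, 1/10, 2/5]
  S2: [1/10, 1/2, 1/5, 1/5]
  S3: [1/5, 1/2, 1/5, 1/10]
P^2 =
  S0: [4/25, 21/50, 9/50, 6/25]
  S1: [17/100, 2/5, 19/100, 6/25]
  S2: [17/100, 19/50, 4/25, 29/100]
  S3: [4/25, 9/25, 17/100, 31/100]
P^3 =
  S0: [83/500, 48/125, 87/500, 69/250]
  S1: [41/250, 193/500, 177/1000, 273/1000]
  S2: [167/1000, 39/100, 179/1000, 33/125]
  S3: [167/1000, 99/250, 9/50, 257/1000]
P^4 =
  S0: [83/500, 39/100, 891/5000, 1329/5000]
  S1: [1659/10000, 39/100, 889/5000, 2663/10000]
  S2: [827/5000, 1943/5000, 1777/10000, 2683/10000]
  S3: [1653/10000, 1937/5000, 1771/10000, 1351/5000]

(P^4)[S3 -> S2] = 1771/10000

Answer: 1771/10000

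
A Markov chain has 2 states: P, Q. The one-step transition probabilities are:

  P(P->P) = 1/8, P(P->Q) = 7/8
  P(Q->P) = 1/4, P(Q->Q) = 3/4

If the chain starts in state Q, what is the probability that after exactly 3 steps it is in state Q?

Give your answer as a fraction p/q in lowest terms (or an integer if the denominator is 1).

Computing P^3 by repeated multiplication:
P^1 =
  P: [1/8, 7/8]
  Q: [1/4, 3/4]
P^2 =
  P: [15/64, 49/64]
  Q: [7/32, 25/32]
P^3 =
  P: [113/512, 399/512]
  Q: [57/256, 199/256]

(P^3)[Q -> Q] = 199/256

Answer: 199/256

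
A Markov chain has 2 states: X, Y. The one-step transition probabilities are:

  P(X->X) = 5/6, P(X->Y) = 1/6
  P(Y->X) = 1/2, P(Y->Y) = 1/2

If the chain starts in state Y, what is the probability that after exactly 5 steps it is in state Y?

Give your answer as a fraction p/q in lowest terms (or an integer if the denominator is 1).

Computing P^5 by repeated multiplication:
P^1 =
  X: [5/6, 1/6]
  Y: [1/2, 1/2]
P^2 =
  X: [7/9, 2/9]
  Y: [2/3, 1/3]
P^3 =
  X: [41/54, 13/54]
  Y: [13/18, 5/18]
P^4 =
  X: [61/81, 20/81]
  Y: [20/27, 7/27]
P^5 =
  X: [365/486, 121/486]
  Y: [121/162, 41/162]

(P^5)[Y -> Y] = 41/162

Answer: 41/162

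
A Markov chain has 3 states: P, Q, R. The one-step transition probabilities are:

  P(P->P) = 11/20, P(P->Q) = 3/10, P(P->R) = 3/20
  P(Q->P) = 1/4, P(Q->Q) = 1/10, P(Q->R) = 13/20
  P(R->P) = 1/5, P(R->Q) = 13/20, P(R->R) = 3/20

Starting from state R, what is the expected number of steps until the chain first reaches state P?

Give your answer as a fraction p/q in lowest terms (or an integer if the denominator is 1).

Let h_i = expected steps to first reach P from state i.
Boundary: h_P = 0.
First-step equations for the other states:
  h_Q = 1 + 1/4*h_P + 1/10*h_Q + 13/20*h_R
  h_R = 1 + 1/5*h_P + 13/20*h_Q + 3/20*h_R

Substituting h_P = 0 and rearranging gives the linear system (I - Q) h = 1:
  [9/10, -13/20] . (h_Q, h_R) = 1
  [-13/20, 17/20] . (h_Q, h_R) = 1

Solving yields:
  h_Q = 600/137
  h_R = 620/137

Starting state is R, so the expected hitting time is h_R = 620/137.

Answer: 620/137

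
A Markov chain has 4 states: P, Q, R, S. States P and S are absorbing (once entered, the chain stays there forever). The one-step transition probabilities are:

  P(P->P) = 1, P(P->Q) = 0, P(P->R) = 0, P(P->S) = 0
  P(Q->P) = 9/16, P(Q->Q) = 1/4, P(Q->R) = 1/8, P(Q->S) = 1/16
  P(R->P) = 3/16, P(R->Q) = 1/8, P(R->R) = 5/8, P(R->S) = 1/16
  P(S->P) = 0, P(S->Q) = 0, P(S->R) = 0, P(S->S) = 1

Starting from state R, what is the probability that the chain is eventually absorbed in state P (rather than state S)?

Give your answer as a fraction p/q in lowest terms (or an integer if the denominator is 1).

Answer: 27/34

Derivation:
Let a_i = P(absorbed in P | start in state i).
Boundary conditions: a_P = 1, a_S = 0.
For each transient state i, a_i = sum_j P(i->j) * a_j:
  a_Q = 9/16*a_P + 1/4*a_Q + 1/8*a_R + 1/16*a_S
  a_R = 3/16*a_P + 1/8*a_Q + 5/8*a_R + 1/16*a_S

Substituting a_P = 1 and a_S = 0, rearrange to (I - Q) a = r where r[i] = P(i -> P):
  [3/4, -1/8] . (a_Q, a_R) = 9/16
  [-1/8, 3/8] . (a_Q, a_R) = 3/16

Solving yields:
  a_Q = 15/17
  a_R = 27/34

Starting state is R, so the absorption probability is a_R = 27/34.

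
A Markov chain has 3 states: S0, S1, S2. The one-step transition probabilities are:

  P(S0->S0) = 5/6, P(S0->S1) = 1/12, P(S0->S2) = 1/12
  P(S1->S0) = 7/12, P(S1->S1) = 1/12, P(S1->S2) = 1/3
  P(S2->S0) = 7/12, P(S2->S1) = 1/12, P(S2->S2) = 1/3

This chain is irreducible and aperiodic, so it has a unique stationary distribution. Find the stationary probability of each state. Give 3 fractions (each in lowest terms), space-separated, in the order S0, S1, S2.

Answer: 7/9 1/12 5/36

Derivation:
The stationary distribution satisfies pi = pi * P, i.e.:
  pi_S0 = 5/6*pi_S0 + 7/12*pi_S1 + 7/12*pi_S2
  pi_S1 = 1/12*pi_S0 + 1/12*pi_S1 + 1/12*pi_S2
  pi_S2 = 1/12*pi_S0 + 1/3*pi_S1 + 1/3*pi_S2
with normalization: pi_S0 + pi_S1 + pi_S2 = 1.

Using the first 2 balance equations plus normalization, the linear system A*pi = b is:
  [-1/6, 7/12, 7/12] . pi = 0
  [1/12, -11/12, 1/12] . pi = 0
  [1, 1, 1] . pi = 1

Solving yields:
  pi_S0 = 7/9
  pi_S1 = 1/12
  pi_S2 = 5/36

Verification (pi * P):
  7/9*5/6 + 1/12*7/12 + 5/36*7/12 = 7/9 = pi_S0  (ok)
  7/9*1/12 + 1/12*1/12 + 5/36*1/12 = 1/12 = pi_S1  (ok)
  7/9*1/12 + 1/12*1/3 + 5/36*1/3 = 5/36 = pi_S2  (ok)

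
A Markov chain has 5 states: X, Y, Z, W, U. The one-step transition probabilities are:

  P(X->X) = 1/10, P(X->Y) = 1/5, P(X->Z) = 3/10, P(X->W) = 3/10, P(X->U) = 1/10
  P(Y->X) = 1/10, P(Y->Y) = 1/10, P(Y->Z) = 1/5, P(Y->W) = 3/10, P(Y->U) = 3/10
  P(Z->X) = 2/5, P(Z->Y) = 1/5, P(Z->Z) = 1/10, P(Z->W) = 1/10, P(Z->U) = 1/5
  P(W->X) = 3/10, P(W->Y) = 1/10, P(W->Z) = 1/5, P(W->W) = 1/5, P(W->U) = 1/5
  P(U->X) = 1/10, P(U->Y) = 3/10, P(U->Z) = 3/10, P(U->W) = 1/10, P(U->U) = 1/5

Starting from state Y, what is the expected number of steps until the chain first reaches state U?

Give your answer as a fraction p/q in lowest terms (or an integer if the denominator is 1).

Let h_i = expected steps to first reach U from state i.
Boundary: h_U = 0.
First-step equations for the other states:
  h_X = 1 + 1/10*h_X + 1/5*h_Y + 3/10*h_Z + 3/10*h_W + 1/10*h_U
  h_Y = 1 + 1/10*h_X + 1/10*h_Y + 1/5*h_Z + 3/10*h_W + 3/10*h_U
  h_Z = 1 + 2/5*h_X + 1/5*h_Y + 1/10*h_Z + 1/10*h_W + 1/5*h_U
  h_W = 1 + 3/10*h_X + 1/10*h_Y + 1/5*h_Z + 1/5*h_W + 1/5*h_U

Substituting h_U = 0 and rearranging gives the linear system (I - Q) h = 1:
  [9/10, -1/5, -3/10, -3/10] . (h_X, h_Y, h_Z, h_W) = 1
  [-1/10, 9/10, -1/5, -3/10] . (h_X, h_Y, h_Z, h_W) = 1
  [-2/5, -1/5, 9/10, -1/10] . (h_X, h_Y, h_Z, h_W) = 1
  [-3/10, -1/10, -1/5, 4/5] . (h_X, h_Y, h_Z, h_W) = 1

Solving yields:
  h_X = 14320/2537
  h_Y = 11810/2537
  h_Z = 13290/2537
  h_W = 13340/2537

Starting state is Y, so the expected hitting time is h_Y = 11810/2537.

Answer: 11810/2537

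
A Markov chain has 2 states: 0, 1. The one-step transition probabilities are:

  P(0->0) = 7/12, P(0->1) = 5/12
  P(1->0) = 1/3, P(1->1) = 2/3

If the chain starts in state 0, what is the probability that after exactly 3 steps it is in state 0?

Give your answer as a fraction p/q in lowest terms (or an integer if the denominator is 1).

Answer: 29/64

Derivation:
Computing P^3 by repeated multiplication:
P^1 =
  0: [7/12, 5/12]
  1: [1/3, 2/3]
P^2 =
  0: [23/48, 25/48]
  1: [5/12, 7/12]
P^3 =
  0: [29/64, 35/64]
  1: [7/16, 9/16]

(P^3)[0 -> 0] = 29/64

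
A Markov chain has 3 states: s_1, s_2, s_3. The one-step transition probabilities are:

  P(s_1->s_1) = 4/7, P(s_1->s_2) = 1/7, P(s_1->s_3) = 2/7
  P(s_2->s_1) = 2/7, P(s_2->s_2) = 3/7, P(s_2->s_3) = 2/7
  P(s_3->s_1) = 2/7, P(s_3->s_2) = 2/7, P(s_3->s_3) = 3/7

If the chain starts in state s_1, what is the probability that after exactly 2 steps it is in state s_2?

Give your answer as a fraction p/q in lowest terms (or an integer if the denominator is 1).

Answer: 11/49

Derivation:
Computing P^2 by repeated multiplication:
P^1 =
  s_1: [4/7, 1/7, 2/7]
  s_2: [2/7, 3/7, 2/7]
  s_3: [2/7, 2/7, 3/7]
P^2 =
  s_1: [22/49, 11/49, 16/49]
  s_2: [18/49, 15/49, 16/49]
  s_3: [18/49, 2/7, 17/49]

(P^2)[s_1 -> s_2] = 11/49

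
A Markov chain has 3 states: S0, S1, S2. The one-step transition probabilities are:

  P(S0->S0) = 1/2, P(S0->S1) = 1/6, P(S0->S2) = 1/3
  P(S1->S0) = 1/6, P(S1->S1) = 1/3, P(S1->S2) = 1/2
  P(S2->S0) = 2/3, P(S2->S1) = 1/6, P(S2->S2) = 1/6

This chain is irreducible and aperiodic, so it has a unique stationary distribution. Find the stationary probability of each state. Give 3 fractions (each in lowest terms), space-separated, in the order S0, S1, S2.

Answer: 17/35 1/5 11/35

Derivation:
The stationary distribution satisfies pi = pi * P, i.e.:
  pi_S0 = 1/2*pi_S0 + 1/6*pi_S1 + 2/3*pi_S2
  pi_S1 = 1/6*pi_S0 + 1/3*pi_S1 + 1/6*pi_S2
  pi_S2 = 1/3*pi_S0 + 1/2*pi_S1 + 1/6*pi_S2
with normalization: pi_S0 + pi_S1 + pi_S2 = 1.

Using the first 2 balance equations plus normalization, the linear system A*pi = b is:
  [-1/2, 1/6, 2/3] . pi = 0
  [1/6, -2/3, 1/6] . pi = 0
  [1, 1, 1] . pi = 1

Solving yields:
  pi_S0 = 17/35
  pi_S1 = 1/5
  pi_S2 = 11/35

Verification (pi * P):
  17/35*1/2 + 1/5*1/6 + 11/35*2/3 = 17/35 = pi_S0  (ok)
  17/35*1/6 + 1/5*1/3 + 11/35*1/6 = 1/5 = pi_S1  (ok)
  17/35*1/3 + 1/5*1/2 + 11/35*1/6 = 11/35 = pi_S2  (ok)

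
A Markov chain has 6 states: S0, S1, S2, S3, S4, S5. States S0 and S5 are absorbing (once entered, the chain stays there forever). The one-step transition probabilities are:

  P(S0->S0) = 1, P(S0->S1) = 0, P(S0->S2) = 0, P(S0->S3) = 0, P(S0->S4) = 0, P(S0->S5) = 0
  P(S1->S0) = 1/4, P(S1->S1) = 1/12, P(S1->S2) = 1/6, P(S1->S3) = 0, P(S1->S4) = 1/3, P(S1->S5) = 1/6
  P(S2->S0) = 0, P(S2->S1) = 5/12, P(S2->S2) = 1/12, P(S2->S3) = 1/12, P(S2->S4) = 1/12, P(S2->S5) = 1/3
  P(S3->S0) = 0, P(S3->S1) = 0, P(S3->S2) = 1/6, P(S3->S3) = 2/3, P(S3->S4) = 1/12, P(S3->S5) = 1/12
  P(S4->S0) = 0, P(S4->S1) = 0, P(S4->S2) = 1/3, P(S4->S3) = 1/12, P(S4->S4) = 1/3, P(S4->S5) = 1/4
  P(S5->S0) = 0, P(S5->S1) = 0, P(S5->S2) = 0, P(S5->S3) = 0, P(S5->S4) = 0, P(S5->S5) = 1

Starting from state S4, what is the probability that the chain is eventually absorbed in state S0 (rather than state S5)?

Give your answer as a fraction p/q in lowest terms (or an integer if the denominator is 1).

Let a_i = P(absorbed in S0 | start in state i).
Boundary conditions: a_S0 = 1, a_S5 = 0.
For each transient state i, a_i = sum_j P(i->j) * a_j:
  a_S1 = 1/4*a_S0 + 1/12*a_S1 + 1/6*a_S2 + 0*a_S3 + 1/3*a_S4 + 1/6*a_S5
  a_S2 = 0*a_S0 + 5/12*a_S1 + 1/12*a_S2 + 1/12*a_S3 + 1/12*a_S4 + 1/3*a_S5
  a_S3 = 0*a_S0 + 0*a_S1 + 1/6*a_S2 + 2/3*a_S3 + 1/12*a_S4 + 1/12*a_S5
  a_S4 = 0*a_S0 + 0*a_S1 + 1/3*a_S2 + 1/12*a_S3 + 1/3*a_S4 + 1/4*a_S5

Substituting a_S0 = 1 and a_S5 = 0, rearrange to (I - Q) a = r where r[i] = P(i -> S0):
  [11/12, -1/6, 0, -1/3] . (a_S1, a_S2, a_S3, a_S4) = 1/4
  [-5/12, 11/12, -1/12, -1/12] . (a_S1, a_S2, a_S3, a_S4) = 0
  [0, -1/6, 1/3, -1/12] . (a_S1, a_S2, a_S3, a_S4) = 0
  [0, -1/3, -1/12, 2/3] . (a_S1, a_S2, a_S3, a_S4) = 0

Solving yields:
  a_S1 = 909/2663
  a_S2 = 465/2663
  a_S3 = 300/2663
  a_S4 = 270/2663

Starting state is S4, so the absorption probability is a_S4 = 270/2663.

Answer: 270/2663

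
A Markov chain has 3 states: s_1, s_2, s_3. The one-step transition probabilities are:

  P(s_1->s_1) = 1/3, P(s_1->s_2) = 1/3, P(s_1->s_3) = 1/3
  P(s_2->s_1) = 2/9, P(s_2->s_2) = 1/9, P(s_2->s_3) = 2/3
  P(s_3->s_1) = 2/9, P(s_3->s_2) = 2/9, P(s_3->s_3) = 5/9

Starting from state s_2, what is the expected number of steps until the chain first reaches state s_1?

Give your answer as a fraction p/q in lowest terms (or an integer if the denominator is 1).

Answer: 9/2

Derivation:
Let h_i = expected steps to first reach s_1 from state i.
Boundary: h_s_1 = 0.
First-step equations for the other states:
  h_s_2 = 1 + 2/9*h_s_1 + 1/9*h_s_2 + 2/3*h_s_3
  h_s_3 = 1 + 2/9*h_s_1 + 2/9*h_s_2 + 5/9*h_s_3

Substituting h_s_1 = 0 and rearranging gives the linear system (I - Q) h = 1:
  [8/9, -2/3] . (h_s_2, h_s_3) = 1
  [-2/9, 4/9] . (h_s_2, h_s_3) = 1

Solving yields:
  h_s_2 = 9/2
  h_s_3 = 9/2

Starting state is s_2, so the expected hitting time is h_s_2 = 9/2.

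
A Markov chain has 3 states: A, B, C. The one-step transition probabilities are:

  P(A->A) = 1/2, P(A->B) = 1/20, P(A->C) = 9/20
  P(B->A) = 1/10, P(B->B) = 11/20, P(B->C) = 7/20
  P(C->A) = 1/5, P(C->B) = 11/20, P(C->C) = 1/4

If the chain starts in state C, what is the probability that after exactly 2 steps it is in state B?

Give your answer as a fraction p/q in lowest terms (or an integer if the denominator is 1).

Answer: 9/20

Derivation:
Computing P^2 by repeated multiplication:
P^1 =
  A: [1/2, 1/20, 9/20]
  B: [1/10, 11/20, 7/20]
  C: [1/5, 11/20, 1/4]
P^2 =
  A: [69/200, 3/10, 71/200]
  B: [7/40, 1/2, 13/40]
  C: [41/200, 9/20, 69/200]

(P^2)[C -> B] = 9/20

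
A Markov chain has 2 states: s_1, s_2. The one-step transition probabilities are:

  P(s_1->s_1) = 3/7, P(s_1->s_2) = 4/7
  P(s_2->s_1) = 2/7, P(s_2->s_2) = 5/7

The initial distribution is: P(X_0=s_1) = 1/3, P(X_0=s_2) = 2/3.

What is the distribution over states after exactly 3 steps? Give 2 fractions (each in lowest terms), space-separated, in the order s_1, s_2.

Answer: 1/3 2/3

Derivation:
Propagating the distribution step by step (d_{t+1} = d_t * P):
d_0 = (s_1=1/3, s_2=2/3)
  d_1[s_1] = 1/3*3/7 + 2/3*2/7 = 1/3
  d_1[s_2] = 1/3*4/7 + 2/3*5/7 = 2/3
d_1 = (s_1=1/3, s_2=2/3)
  d_2[s_1] = 1/3*3/7 + 2/3*2/7 = 1/3
  d_2[s_2] = 1/3*4/7 + 2/3*5/7 = 2/3
d_2 = (s_1=1/3, s_2=2/3)
  d_3[s_1] = 1/3*3/7 + 2/3*2/7 = 1/3
  d_3[s_2] = 1/3*4/7 + 2/3*5/7 = 2/3
d_3 = (s_1=1/3, s_2=2/3)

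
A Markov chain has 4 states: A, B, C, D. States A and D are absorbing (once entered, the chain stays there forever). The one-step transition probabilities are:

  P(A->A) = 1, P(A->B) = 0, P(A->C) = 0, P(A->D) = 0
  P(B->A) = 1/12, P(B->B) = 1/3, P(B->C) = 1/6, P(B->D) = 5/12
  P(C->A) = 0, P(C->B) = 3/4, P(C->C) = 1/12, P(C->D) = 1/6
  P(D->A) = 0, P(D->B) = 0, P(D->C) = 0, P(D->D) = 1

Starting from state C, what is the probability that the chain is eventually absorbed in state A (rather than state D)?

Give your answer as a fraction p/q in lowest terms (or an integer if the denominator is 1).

Answer: 9/70

Derivation:
Let a_i = P(absorbed in A | start in state i).
Boundary conditions: a_A = 1, a_D = 0.
For each transient state i, a_i = sum_j P(i->j) * a_j:
  a_B = 1/12*a_A + 1/3*a_B + 1/6*a_C + 5/12*a_D
  a_C = 0*a_A + 3/4*a_B + 1/12*a_C + 1/6*a_D

Substituting a_A = 1 and a_D = 0, rearrange to (I - Q) a = r where r[i] = P(i -> A):
  [2/3, -1/6] . (a_B, a_C) = 1/12
  [-3/4, 11/12] . (a_B, a_C) = 0

Solving yields:
  a_B = 11/70
  a_C = 9/70

Starting state is C, so the absorption probability is a_C = 9/70.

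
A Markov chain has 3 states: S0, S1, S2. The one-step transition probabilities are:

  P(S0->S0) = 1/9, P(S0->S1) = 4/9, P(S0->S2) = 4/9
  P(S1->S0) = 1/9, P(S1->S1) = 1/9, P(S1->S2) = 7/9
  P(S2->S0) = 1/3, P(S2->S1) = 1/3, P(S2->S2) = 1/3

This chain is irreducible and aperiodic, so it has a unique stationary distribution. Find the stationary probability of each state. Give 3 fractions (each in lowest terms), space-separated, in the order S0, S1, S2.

Answer: 9/41 12/41 20/41

Derivation:
The stationary distribution satisfies pi = pi * P, i.e.:
  pi_S0 = 1/9*pi_S0 + 1/9*pi_S1 + 1/3*pi_S2
  pi_S1 = 4/9*pi_S0 + 1/9*pi_S1 + 1/3*pi_S2
  pi_S2 = 4/9*pi_S0 + 7/9*pi_S1 + 1/3*pi_S2
with normalization: pi_S0 + pi_S1 + pi_S2 = 1.

Using the first 2 balance equations plus normalization, the linear system A*pi = b is:
  [-8/9, 1/9, 1/3] . pi = 0
  [4/9, -8/9, 1/3] . pi = 0
  [1, 1, 1] . pi = 1

Solving yields:
  pi_S0 = 9/41
  pi_S1 = 12/41
  pi_S2 = 20/41

Verification (pi * P):
  9/41*1/9 + 12/41*1/9 + 20/41*1/3 = 9/41 = pi_S0  (ok)
  9/41*4/9 + 12/41*1/9 + 20/41*1/3 = 12/41 = pi_S1  (ok)
  9/41*4/9 + 12/41*7/9 + 20/41*1/3 = 20/41 = pi_S2  (ok)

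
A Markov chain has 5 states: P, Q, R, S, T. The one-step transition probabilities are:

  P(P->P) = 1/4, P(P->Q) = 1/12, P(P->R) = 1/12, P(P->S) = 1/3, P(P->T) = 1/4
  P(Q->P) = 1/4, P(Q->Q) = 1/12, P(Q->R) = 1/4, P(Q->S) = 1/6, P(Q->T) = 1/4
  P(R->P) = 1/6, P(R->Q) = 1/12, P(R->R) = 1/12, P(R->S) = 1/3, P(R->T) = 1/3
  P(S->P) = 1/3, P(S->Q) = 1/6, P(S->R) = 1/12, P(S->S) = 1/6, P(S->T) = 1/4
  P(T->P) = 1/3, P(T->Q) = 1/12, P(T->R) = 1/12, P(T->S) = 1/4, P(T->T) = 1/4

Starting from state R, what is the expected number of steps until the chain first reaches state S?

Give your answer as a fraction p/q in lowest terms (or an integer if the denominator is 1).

Let h_i = expected steps to first reach S from state i.
Boundary: h_S = 0.
First-step equations for the other states:
  h_P = 1 + 1/4*h_P + 1/12*h_Q + 1/12*h_R + 1/3*h_S + 1/4*h_T
  h_Q = 1 + 1/4*h_P + 1/12*h_Q + 1/4*h_R + 1/6*h_S + 1/4*h_T
  h_R = 1 + 1/6*h_P + 1/12*h_Q + 1/12*h_R + 1/3*h_S + 1/3*h_T
  h_T = 1 + 1/3*h_P + 1/12*h_Q + 1/12*h_R + 1/4*h_S + 1/4*h_T

Substituting h_S = 0 and rearranging gives the linear system (I - Q) h = 1:
  [3/4, -1/12, -1/12, -1/4] . (h_P, h_Q, h_R, h_T) = 1
  [-1/4, 11/12, -1/4, -1/4] . (h_P, h_Q, h_R, h_T) = 1
  [-1/6, -1/12, 11/12, -1/3] . (h_P, h_Q, h_R, h_T) = 1
  [-1/3, -1/12, -1/12, 3/4] . (h_P, h_Q, h_R, h_T) = 1

Solving yields:
  h_P = 10368/3089
  h_Q = 12108/3089
  h_R = 10440/3089
  h_T = 11232/3089

Starting state is R, so the expected hitting time is h_R = 10440/3089.

Answer: 10440/3089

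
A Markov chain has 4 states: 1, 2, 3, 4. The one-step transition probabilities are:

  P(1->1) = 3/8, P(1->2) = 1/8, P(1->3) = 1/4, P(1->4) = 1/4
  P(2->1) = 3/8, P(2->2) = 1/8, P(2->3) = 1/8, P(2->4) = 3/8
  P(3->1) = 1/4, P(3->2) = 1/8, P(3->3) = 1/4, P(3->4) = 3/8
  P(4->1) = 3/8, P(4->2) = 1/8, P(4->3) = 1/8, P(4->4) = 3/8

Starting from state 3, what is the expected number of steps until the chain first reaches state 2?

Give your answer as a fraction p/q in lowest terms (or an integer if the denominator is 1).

Answer: 8

Derivation:
Let h_i = expected steps to first reach 2 from state i.
Boundary: h_2 = 0.
First-step equations for the other states:
  h_1 = 1 + 3/8*h_1 + 1/8*h_2 + 1/4*h_3 + 1/4*h_4
  h_3 = 1 + 1/4*h_1 + 1/8*h_2 + 1/4*h_3 + 3/8*h_4
  h_4 = 1 + 3/8*h_1 + 1/8*h_2 + 1/8*h_3 + 3/8*h_4

Substituting h_2 = 0 and rearranging gives the linear system (I - Q) h = 1:
  [5/8, -1/4, -1/4] . (h_1, h_3, h_4) = 1
  [-1/4, 3/4, -3/8] . (h_1, h_3, h_4) = 1
  [-3/8, -1/8, 5/8] . (h_1, h_3, h_4) = 1

Solving yields:
  h_1 = 8
  h_3 = 8
  h_4 = 8

Starting state is 3, so the expected hitting time is h_3 = 8.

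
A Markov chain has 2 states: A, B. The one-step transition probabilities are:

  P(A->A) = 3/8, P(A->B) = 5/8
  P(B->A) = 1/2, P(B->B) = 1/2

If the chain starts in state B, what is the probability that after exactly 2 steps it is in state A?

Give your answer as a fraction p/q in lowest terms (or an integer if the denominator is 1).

Computing P^2 by repeated multiplication:
P^1 =
  A: [3/8, 5/8]
  B: [1/2, 1/2]
P^2 =
  A: [29/64, 35/64]
  B: [7/16, 9/16]

(P^2)[B -> A] = 7/16

Answer: 7/16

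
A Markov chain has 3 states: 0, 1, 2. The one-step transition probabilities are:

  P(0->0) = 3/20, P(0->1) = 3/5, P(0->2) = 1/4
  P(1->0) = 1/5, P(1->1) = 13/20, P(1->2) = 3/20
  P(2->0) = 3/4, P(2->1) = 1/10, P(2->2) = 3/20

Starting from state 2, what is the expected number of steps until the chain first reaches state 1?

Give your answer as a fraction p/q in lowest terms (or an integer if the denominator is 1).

Answer: 320/107

Derivation:
Let h_i = expected steps to first reach 1 from state i.
Boundary: h_1 = 0.
First-step equations for the other states:
  h_0 = 1 + 3/20*h_0 + 3/5*h_1 + 1/4*h_2
  h_2 = 1 + 3/4*h_0 + 1/10*h_1 + 3/20*h_2

Substituting h_1 = 0 and rearranging gives the linear system (I - Q) h = 1:
  [17/20, -1/4] . (h_0, h_2) = 1
  [-3/4, 17/20] . (h_0, h_2) = 1

Solving yields:
  h_0 = 220/107
  h_2 = 320/107

Starting state is 2, so the expected hitting time is h_2 = 320/107.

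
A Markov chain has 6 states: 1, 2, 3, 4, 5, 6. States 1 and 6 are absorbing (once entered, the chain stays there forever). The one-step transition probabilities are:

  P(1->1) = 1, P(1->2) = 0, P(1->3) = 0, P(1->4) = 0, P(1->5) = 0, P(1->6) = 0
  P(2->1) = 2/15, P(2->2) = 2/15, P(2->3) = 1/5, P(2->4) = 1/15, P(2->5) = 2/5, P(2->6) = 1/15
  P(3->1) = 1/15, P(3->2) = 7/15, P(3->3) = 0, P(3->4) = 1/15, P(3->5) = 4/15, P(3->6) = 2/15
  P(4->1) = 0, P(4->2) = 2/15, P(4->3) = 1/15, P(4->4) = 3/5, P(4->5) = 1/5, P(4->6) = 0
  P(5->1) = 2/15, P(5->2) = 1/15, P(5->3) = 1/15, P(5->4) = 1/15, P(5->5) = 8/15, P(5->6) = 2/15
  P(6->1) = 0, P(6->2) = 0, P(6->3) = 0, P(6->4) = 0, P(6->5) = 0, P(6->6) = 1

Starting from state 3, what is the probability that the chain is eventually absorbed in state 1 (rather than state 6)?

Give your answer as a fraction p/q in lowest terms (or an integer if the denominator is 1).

Answer: 1171/2402

Derivation:
Let a_i = P(absorbed in 1 | start in state i).
Boundary conditions: a_1 = 1, a_6 = 0.
For each transient state i, a_i = sum_j P(i->j) * a_j:
  a_2 = 2/15*a_1 + 2/15*a_2 + 1/5*a_3 + 1/15*a_4 + 2/5*a_5 + 1/15*a_6
  a_3 = 1/15*a_1 + 7/15*a_2 + 0*a_3 + 1/15*a_4 + 4/15*a_5 + 2/15*a_6
  a_4 = 0*a_1 + 2/15*a_2 + 1/15*a_3 + 3/5*a_4 + 1/5*a_5 + 0*a_6
  a_5 = 2/15*a_1 + 1/15*a_2 + 1/15*a_3 + 1/15*a_4 + 8/15*a_5 + 2/15*a_6

Substituting a_1 = 1 and a_6 = 0, rearrange to (I - Q) a = r where r[i] = P(i -> 1):
  [13/15, -1/5, -1/15, -2/5] . (a_2, a_3, a_4, a_5) = 2/15
  [-7/15, 1, -1/15, -4/15] . (a_2, a_3, a_4, a_5) = 1/15
  [-2/15, -1/15, 2/5, -1/5] . (a_2, a_3, a_4, a_5) = 0
  [-1/15, -1/15, -1/15, 7/15] . (a_2, a_3, a_4, a_5) = 2/15

Solving yields:
  a_2 = 2591/4804
  a_3 = 1171/2402
  a_4 = 2469/4804
  a_5 = 1215/2402

Starting state is 3, so the absorption probability is a_3 = 1171/2402.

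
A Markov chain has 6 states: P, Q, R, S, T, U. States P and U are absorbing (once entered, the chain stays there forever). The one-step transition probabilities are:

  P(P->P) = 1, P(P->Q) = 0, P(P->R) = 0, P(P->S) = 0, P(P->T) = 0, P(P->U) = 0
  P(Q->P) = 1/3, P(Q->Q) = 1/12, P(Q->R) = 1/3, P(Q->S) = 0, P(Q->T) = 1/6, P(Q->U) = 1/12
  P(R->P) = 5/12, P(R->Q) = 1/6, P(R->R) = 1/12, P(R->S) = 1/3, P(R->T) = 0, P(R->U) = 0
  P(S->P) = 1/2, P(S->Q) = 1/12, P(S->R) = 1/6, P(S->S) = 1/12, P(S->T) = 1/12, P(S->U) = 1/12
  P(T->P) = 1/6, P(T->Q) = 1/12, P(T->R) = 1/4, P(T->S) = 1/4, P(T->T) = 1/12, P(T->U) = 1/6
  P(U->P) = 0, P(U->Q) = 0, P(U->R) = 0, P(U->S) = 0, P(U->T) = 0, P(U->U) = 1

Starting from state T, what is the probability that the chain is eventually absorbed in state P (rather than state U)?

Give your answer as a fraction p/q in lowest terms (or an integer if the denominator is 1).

Let a_i = P(absorbed in P | start in state i).
Boundary conditions: a_P = 1, a_U = 0.
For each transient state i, a_i = sum_j P(i->j) * a_j:
  a_Q = 1/3*a_P + 1/12*a_Q + 1/3*a_R + 0*a_S + 1/6*a_T + 1/12*a_U
  a_R = 5/12*a_P + 1/6*a_Q + 1/12*a_R + 1/3*a_S + 0*a_T + 0*a_U
  a_S = 1/2*a_P + 1/12*a_Q + 1/6*a_R + 1/12*a_S + 1/12*a_T + 1/12*a_U
  a_T = 1/6*a_P + 1/12*a_Q + 1/4*a_R + 1/4*a_S + 1/12*a_T + 1/6*a_U

Substituting a_P = 1 and a_U = 0, rearrange to (I - Q) a = r where r[i] = P(i -> P):
  [11/12, -1/3, 0, -1/6] . (a_Q, a_R, a_S, a_T) = 1/3
  [-1/6, 11/12, -1/3, 0] . (a_Q, a_R, a_S, a_T) = 5/12
  [-1/12, -1/6, 11/12, -1/12] . (a_Q, a_R, a_S, a_T) = 1/2
  [-1/12, -1/4, -1/4, 11/12] . (a_Q, a_R, a_S, a_T) = 1/6

Solving yields:
  a_Q = 4811/5785
  a_R = 5303/5785
  a_S = 761/890
  a_T = 8569/11570

Starting state is T, so the absorption probability is a_T = 8569/11570.

Answer: 8569/11570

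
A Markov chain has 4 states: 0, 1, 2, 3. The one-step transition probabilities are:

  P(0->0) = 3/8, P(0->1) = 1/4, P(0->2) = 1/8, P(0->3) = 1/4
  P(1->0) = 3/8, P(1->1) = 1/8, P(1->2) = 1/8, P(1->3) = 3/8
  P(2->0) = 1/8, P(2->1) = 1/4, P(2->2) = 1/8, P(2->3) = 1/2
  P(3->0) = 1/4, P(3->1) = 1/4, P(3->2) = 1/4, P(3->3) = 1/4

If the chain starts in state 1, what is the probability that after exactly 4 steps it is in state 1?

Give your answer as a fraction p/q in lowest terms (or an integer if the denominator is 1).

Answer: 911/4096

Derivation:
Computing P^4 by repeated multiplication:
P^1 =
  0: [3/8, 1/4, 1/8, 1/4]
  1: [3/8, 1/8, 1/8, 3/8]
  2: [1/8, 1/4, 1/8, 1/2]
  3: [1/4, 1/4, 1/4, 1/4]
P^2 =
  0: [5/16, 7/32, 5/32, 5/16]
  1: [19/64, 15/64, 11/64, 19/64]
  2: [9/32, 7/32, 3/16, 5/16]
  3: [9/32, 7/32, 5/32, 11/32]
P^3 =
  0: [19/64, 57/256, 21/128, 81/256]
  1: [151/512, 113/512, 83/512, 165/512]
  2: [37/128, 57/256, 21/128, 83/256]
  3: [75/256, 57/256, 43/256, 81/256]
P^4 =
  0: [603/2048, 455/2048, 337/2048, 653/2048]
  1: [1205/4096, 911/4096, 677/4096, 1303/4096]
  2: [601/2048, 455/2048, 339/2048, 653/2048]
  3: [601/2048, 455/2048, 337/2048, 655/2048]

(P^4)[1 -> 1] = 911/4096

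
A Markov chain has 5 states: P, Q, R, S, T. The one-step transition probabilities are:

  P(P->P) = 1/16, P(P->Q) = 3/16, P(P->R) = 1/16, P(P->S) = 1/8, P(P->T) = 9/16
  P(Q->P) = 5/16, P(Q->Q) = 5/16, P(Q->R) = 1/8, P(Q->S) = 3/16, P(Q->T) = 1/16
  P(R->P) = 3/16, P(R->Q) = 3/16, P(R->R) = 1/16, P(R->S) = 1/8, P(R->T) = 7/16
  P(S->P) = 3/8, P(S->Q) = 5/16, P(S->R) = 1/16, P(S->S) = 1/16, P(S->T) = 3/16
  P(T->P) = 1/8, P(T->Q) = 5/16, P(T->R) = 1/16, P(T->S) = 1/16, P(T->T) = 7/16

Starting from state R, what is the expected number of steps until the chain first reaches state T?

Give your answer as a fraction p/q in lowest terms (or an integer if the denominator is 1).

Let h_i = expected steps to first reach T from state i.
Boundary: h_T = 0.
First-step equations for the other states:
  h_P = 1 + 1/16*h_P + 3/16*h_Q + 1/16*h_R + 1/8*h_S + 9/16*h_T
  h_Q = 1 + 5/16*h_P + 5/16*h_Q + 1/8*h_R + 3/16*h_S + 1/16*h_T
  h_R = 1 + 3/16*h_P + 3/16*h_Q + 1/16*h_R + 1/8*h_S + 7/16*h_T
  h_S = 1 + 3/8*h_P + 5/16*h_Q + 1/16*h_R + 1/16*h_S + 3/16*h_T

Substituting h_T = 0 and rearranging gives the linear system (I - Q) h = 1:
  [15/16, -3/16, -1/16, -1/8] . (h_P, h_Q, h_R, h_S) = 1
  [-5/16, 11/16, -1/8, -3/16] . (h_P, h_Q, h_R, h_S) = 1
  [-3/16, -3/16, 15/16, -1/8] . (h_P, h_Q, h_R, h_S) = 1
  [-3/8, -5/16, -1/16, 15/16] . (h_P, h_Q, h_R, h_S) = 1

Solving yields:
  h_P = 30208/11693
  h_Q = 48656/11693
  h_R = 33984/11693
  h_S = 43040/11693

Starting state is R, so the expected hitting time is h_R = 33984/11693.

Answer: 33984/11693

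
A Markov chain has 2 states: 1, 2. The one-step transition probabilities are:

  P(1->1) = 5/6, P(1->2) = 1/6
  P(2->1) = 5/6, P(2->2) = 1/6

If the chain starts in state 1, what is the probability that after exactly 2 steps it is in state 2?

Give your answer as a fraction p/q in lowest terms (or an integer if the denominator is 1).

Answer: 1/6

Derivation:
Computing P^2 by repeated multiplication:
P^1 =
  1: [5/6, 1/6]
  2: [5/6, 1/6]
P^2 =
  1: [5/6, 1/6]
  2: [5/6, 1/6]

(P^2)[1 -> 2] = 1/6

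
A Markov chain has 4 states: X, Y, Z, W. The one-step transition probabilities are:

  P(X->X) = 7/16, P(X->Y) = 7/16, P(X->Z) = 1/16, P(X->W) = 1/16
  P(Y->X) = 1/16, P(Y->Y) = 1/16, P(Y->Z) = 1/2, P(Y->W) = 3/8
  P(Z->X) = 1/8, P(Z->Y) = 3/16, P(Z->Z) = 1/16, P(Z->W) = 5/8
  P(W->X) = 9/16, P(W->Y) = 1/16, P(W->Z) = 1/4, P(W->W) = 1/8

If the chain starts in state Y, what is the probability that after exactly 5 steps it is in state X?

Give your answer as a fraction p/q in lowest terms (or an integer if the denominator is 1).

Computing P^5 by repeated multiplication:
P^1 =
  X: [7/16, 7/16, 1/16, 1/16]
  Y: [1/16, 1/16, 1/2, 3/8]
  Z: [1/8, 3/16, 1/16, 5/8]
  W: [9/16, 1/16, 1/4, 1/8]
P^2 =
  X: [67/256, 15/64, 17/64, 61/256]
  Y: [39/128, 19/128, 41/256, 99/256]
  Z: [109/256, 15/128, 67/256, 25/128]
  W: [45/128, 39/128, 29/256, 59/256]
P^3 =
  X: [607/2048, 397/2048, 859/4096, 1229/4096]
  Y: [1557/4096, 403/2048, 819/4096, 457/2048]
  Z: [1377/4096, 261/1024, 77/512, 1059/4096]
  W: [1297/4096, 427/2048, 979/4096, 483/2048]
P^4 =
  X: [22071/65536, 6549/32768, 13341/65536, 8513/32768]
  Y: [21569/65536, 3769/16384, 195/1024, 16411/65536]
  Z: [10723/32768, 6795/32768, 14581/65536, 15919/65536]
  W: [20585/65536, 3459/16384, 3243/16384, 18143/65536]
P^5 =
  X: [347511/1048576, 56161/262144, 52075/262144, 268121/1048576]
  Y: [169359/524288, 109955/524288, 220301/1048576, 269647/1048576]
  Z: [336145/1048576, 111687/524288, 208423/1048576, 140317/524288]
  W: [173581/524288, 107495/524288, 216817/1048576, 269607/1048576]

(P^5)[Y -> X] = 169359/524288

Answer: 169359/524288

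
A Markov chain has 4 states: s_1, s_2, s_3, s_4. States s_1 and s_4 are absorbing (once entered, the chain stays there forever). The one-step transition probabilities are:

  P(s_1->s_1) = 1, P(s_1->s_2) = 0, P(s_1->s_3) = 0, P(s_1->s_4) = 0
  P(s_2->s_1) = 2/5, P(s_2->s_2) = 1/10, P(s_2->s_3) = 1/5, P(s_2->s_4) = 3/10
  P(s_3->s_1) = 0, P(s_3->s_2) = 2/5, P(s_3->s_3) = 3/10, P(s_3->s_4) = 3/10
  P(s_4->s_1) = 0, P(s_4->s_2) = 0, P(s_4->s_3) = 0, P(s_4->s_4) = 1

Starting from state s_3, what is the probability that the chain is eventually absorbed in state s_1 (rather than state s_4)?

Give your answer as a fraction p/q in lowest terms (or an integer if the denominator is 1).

Let a_i = P(absorbed in s_1 | start in state i).
Boundary conditions: a_s_1 = 1, a_s_4 = 0.
For each transient state i, a_i = sum_j P(i->j) * a_j:
  a_s_2 = 2/5*a_s_1 + 1/10*a_s_2 + 1/5*a_s_3 + 3/10*a_s_4
  a_s_3 = 0*a_s_1 + 2/5*a_s_2 + 3/10*a_s_3 + 3/10*a_s_4

Substituting a_s_1 = 1 and a_s_4 = 0, rearrange to (I - Q) a = r where r[i] = P(i -> s_1):
  [9/10, -1/5] . (a_s_2, a_s_3) = 2/5
  [-2/5, 7/10] . (a_s_2, a_s_3) = 0

Solving yields:
  a_s_2 = 28/55
  a_s_3 = 16/55

Starting state is s_3, so the absorption probability is a_s_3 = 16/55.

Answer: 16/55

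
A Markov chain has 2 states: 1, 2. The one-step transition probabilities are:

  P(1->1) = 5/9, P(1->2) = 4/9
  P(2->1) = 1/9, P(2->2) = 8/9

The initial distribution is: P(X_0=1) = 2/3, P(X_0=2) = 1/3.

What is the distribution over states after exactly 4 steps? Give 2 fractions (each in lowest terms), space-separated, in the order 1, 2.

Answer: 4295/19683 15388/19683

Derivation:
Propagating the distribution step by step (d_{t+1} = d_t * P):
d_0 = (1=2/3, 2=1/3)
  d_1[1] = 2/3*5/9 + 1/3*1/9 = 11/27
  d_1[2] = 2/3*4/9 + 1/3*8/9 = 16/27
d_1 = (1=11/27, 2=16/27)
  d_2[1] = 11/27*5/9 + 16/27*1/9 = 71/243
  d_2[2] = 11/27*4/9 + 16/27*8/9 = 172/243
d_2 = (1=71/243, 2=172/243)
  d_3[1] = 71/243*5/9 + 172/243*1/9 = 527/2187
  d_3[2] = 71/243*4/9 + 172/243*8/9 = 1660/2187
d_3 = (1=527/2187, 2=1660/2187)
  d_4[1] = 527/2187*5/9 + 1660/2187*1/9 = 4295/19683
  d_4[2] = 527/2187*4/9 + 1660/2187*8/9 = 15388/19683
d_4 = (1=4295/19683, 2=15388/19683)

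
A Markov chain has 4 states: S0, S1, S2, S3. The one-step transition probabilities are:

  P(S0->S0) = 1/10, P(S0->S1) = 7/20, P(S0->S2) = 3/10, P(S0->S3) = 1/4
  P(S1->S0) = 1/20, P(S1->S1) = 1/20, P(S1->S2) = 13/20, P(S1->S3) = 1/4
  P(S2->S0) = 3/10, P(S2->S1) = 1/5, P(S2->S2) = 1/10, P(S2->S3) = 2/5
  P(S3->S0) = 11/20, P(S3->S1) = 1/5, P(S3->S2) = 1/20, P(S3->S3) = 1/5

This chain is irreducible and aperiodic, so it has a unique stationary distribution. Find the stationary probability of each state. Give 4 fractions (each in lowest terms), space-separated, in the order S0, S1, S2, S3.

Answer: 1846/6999 486/2333 1775/6999 640/2333

Derivation:
The stationary distribution satisfies pi = pi * P, i.e.:
  pi_S0 = 1/10*pi_S0 + 1/20*pi_S1 + 3/10*pi_S2 + 11/20*pi_S3
  pi_S1 = 7/20*pi_S0 + 1/20*pi_S1 + 1/5*pi_S2 + 1/5*pi_S3
  pi_S2 = 3/10*pi_S0 + 13/20*pi_S1 + 1/10*pi_S2 + 1/20*pi_S3
  pi_S3 = 1/4*pi_S0 + 1/4*pi_S1 + 2/5*pi_S2 + 1/5*pi_S3
with normalization: pi_S0 + pi_S1 + pi_S2 + pi_S3 = 1.

Using the first 3 balance equations plus normalization, the linear system A*pi = b is:
  [-9/10, 1/20, 3/10, 11/20] . pi = 0
  [7/20, -19/20, 1/5, 1/5] . pi = 0
  [3/10, 13/20, -9/10, 1/20] . pi = 0
  [1, 1, 1, 1] . pi = 1

Solving yields:
  pi_S0 = 1846/6999
  pi_S1 = 486/2333
  pi_S2 = 1775/6999
  pi_S3 = 640/2333

Verification (pi * P):
  1846/6999*1/10 + 486/2333*1/20 + 1775/6999*3/10 + 640/2333*11/20 = 1846/6999 = pi_S0  (ok)
  1846/6999*7/20 + 486/2333*1/20 + 1775/6999*1/5 + 640/2333*1/5 = 486/2333 = pi_S1  (ok)
  1846/6999*3/10 + 486/2333*13/20 + 1775/6999*1/10 + 640/2333*1/20 = 1775/6999 = pi_S2  (ok)
  1846/6999*1/4 + 486/2333*1/4 + 1775/6999*2/5 + 640/2333*1/5 = 640/2333 = pi_S3  (ok)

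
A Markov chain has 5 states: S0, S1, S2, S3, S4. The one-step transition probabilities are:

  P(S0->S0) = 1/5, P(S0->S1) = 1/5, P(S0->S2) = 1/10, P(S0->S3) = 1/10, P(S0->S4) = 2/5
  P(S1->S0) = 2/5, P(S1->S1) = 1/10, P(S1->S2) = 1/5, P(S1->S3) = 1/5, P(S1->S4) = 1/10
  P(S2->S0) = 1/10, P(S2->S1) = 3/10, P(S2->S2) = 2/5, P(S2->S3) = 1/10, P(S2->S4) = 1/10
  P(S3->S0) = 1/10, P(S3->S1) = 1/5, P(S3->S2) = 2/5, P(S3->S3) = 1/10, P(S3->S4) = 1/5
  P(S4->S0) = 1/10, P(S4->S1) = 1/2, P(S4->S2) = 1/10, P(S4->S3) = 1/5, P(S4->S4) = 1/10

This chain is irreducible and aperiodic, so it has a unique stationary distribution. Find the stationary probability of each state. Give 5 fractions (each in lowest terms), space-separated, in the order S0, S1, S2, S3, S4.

The stationary distribution satisfies pi = pi * P, i.e.:
  pi_S0 = 1/5*pi_S0 + 2/5*pi_S1 + 1/10*pi_S2 + 1/10*pi_S3 + 1/10*pi_S4
  pi_S1 = 1/5*pi_S0 + 1/10*pi_S1 + 3/10*pi_S2 + 1/5*pi_S3 + 1/2*pi_S4
  pi_S2 = 1/10*pi_S0 + 1/5*pi_S1 + 2/5*pi_S2 + 2/5*pi_S3 + 1/10*pi_S4
  pi_S3 = 1/10*pi_S0 + 1/5*pi_S1 + 1/10*pi_S2 + 1/10*pi_S3 + 1/5*pi_S4
  pi_S4 = 2/5*pi_S0 + 1/10*pi_S1 + 1/10*pi_S2 + 1/5*pi_S3 + 1/10*pi_S4
with normalization: pi_S0 + pi_S1 + pi_S2 + pi_S3 + pi_S4 = 1.

Using the first 4 balance equations plus normalization, the linear system A*pi = b is:
  [-4/5, 2/5, 1/10, 1/10, 1/10] . pi = 0
  [1/5, -9/10, 3/10, 1/5, 1/2] . pi = 0
  [1/10, 1/5, -3/5, 2/5, 1/10] . pi = 0
  [1/10, 1/5, 1/10, -9/10, 1/5] . pi = 0
  [1, 1, 1, 1, 1] . pi = 1

Solving yields:
  pi_S0 = 212/1089
  pi_S1 = 91/363
  pi_S2 = 29/121
  pi_S3 = 155/1089
  pi_S4 = 188/1089

Verification (pi * P):
  212/1089*1/5 + 91/363*2/5 + 29/121*1/10 + 155/1089*1/10 + 188/1089*1/10 = 212/1089 = pi_S0  (ok)
  212/1089*1/5 + 91/363*1/10 + 29/121*3/10 + 155/1089*1/5 + 188/1089*1/2 = 91/363 = pi_S1  (ok)
  212/1089*1/10 + 91/363*1/5 + 29/121*2/5 + 155/1089*2/5 + 188/1089*1/10 = 29/121 = pi_S2  (ok)
  212/1089*1/10 + 91/363*1/5 + 29/121*1/10 + 155/1089*1/10 + 188/1089*1/5 = 155/1089 = pi_S3  (ok)
  212/1089*2/5 + 91/363*1/10 + 29/121*1/10 + 155/1089*1/5 + 188/1089*1/10 = 188/1089 = pi_S4  (ok)

Answer: 212/1089 91/363 29/121 155/1089 188/1089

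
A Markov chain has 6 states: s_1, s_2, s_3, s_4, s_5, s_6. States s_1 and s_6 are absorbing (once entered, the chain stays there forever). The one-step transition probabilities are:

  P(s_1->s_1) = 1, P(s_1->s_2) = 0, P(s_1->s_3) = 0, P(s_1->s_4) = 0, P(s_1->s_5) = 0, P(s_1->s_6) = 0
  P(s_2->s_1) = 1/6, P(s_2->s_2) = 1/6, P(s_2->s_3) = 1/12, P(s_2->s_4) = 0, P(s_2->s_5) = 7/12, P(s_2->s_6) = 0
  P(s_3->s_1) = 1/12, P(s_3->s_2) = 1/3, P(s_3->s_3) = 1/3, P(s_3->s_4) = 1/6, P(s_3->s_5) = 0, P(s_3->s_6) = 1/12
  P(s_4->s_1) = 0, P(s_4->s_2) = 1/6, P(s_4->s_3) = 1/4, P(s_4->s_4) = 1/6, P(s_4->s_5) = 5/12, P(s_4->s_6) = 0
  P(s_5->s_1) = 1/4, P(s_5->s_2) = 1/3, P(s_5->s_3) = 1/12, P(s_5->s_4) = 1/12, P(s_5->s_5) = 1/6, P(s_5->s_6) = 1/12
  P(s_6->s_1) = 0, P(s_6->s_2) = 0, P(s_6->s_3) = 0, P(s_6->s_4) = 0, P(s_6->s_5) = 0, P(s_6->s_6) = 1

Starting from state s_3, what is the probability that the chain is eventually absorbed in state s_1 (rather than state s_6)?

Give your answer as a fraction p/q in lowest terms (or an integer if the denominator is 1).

Answer: 50/69

Derivation:
Let a_i = P(absorbed in s_1 | start in state i).
Boundary conditions: a_s_1 = 1, a_s_6 = 0.
For each transient state i, a_i = sum_j P(i->j) * a_j:
  a_s_2 = 1/6*a_s_1 + 1/6*a_s_2 + 1/12*a_s_3 + 0*a_s_4 + 7/12*a_s_5 + 0*a_s_6
  a_s_3 = 1/12*a_s_1 + 1/3*a_s_2 + 1/3*a_s_3 + 1/6*a_s_4 + 0*a_s_5 + 1/12*a_s_6
  a_s_4 = 0*a_s_1 + 1/6*a_s_2 + 1/4*a_s_3 + 1/6*a_s_4 + 5/12*a_s_5 + 0*a_s_6
  a_s_5 = 1/4*a_s_1 + 1/3*a_s_2 + 1/12*a_s_3 + 1/12*a_s_4 + 1/6*a_s_5 + 1/12*a_s_6

Substituting a_s_1 = 1 and a_s_6 = 0, rearrange to (I - Q) a = r where r[i] = P(i -> s_1):
  [5/6, -1/12, 0, -7/12] . (a_s_2, a_s_3, a_s_4, a_s_5) = 1/6
  [-1/3, 2/3, -1/6, 0] . (a_s_2, a_s_3, a_s_4, a_s_5) = 1/12
  [-1/6, -1/4, 5/6, -5/12] . (a_s_2, a_s_3, a_s_4, a_s_5) = 0
  [-1/3, -1/12, -1/12, 5/6] . (a_s_2, a_s_3, a_s_4, a_s_5) = 1/4

Solving yields:
  a_s_2 = 75/92
  a_s_3 = 50/69
  a_s_4 = 53/69
  a_s_5 = 107/138

Starting state is s_3, so the absorption probability is a_s_3 = 50/69.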